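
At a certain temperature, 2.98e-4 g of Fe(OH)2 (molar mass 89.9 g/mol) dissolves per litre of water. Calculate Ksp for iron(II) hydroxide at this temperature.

1.46e-16

Molar solubility s = (2.98 × 10^-4 g/L) / (89.9 g/mol) = 3.315 x 10^-6 M.
Fe(OH)2(s) ⇌ Fe^2+(aq) + 2 OH^-(aq)
With molar solubility s: [Fe^2+] = s, [OH^-] = 2s.
Ksp = [Fe^2+][OH^-]^2
So Ksp = s × (2s)^2 = 4s^3
Ksp = 4 × (3.315 x 10^-6)^3 = 1.46 × 10^-16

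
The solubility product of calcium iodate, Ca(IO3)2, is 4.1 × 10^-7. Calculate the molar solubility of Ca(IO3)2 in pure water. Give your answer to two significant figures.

s ≈ 4.7e-3 M

Ca(IO3)2(s) <=> Ca^2+(aq) + 2 IO3^-(aq)
Ksp = [Ca^2+][IO3^-]^2
If s mol/L of Ca(IO3)2 dissolves, [Ca^2+] = s and [IO3^-] = 2s.
Substituting: Ksp = s(2s)^2 = 4s^3
s^3 = 4.1 × 10^-7 / 4, so s = 4.7 x 10^-3 M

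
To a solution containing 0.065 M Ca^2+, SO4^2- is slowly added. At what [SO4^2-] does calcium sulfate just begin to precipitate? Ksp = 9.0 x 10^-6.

CaSO4(s) <=> Ca^2+(aq) + SO4^2-(aq)
Ksp = [Ca^2+][SO4^2-]
Precipitation begins when Q = Ksp. With [Ca^2+] = 0.065 M:
9.0 x 10^-6 = (0.065) × [SO4^2-]
[SO4^2-] = (9.0 x 10^-6 / 6.5 × 10^-2) = 1.4 × 10^-4 M

[SO4^2-] ≈ 1.4 × 10^-4 M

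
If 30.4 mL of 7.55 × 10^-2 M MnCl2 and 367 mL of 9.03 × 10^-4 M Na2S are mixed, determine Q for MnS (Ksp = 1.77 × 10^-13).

4.82 × 10^-6

Total volume = 30.4 + 367 = 397.4 mL.
[Mn^2+] = 7.55 x 10^-2 × (30.4/397.4) = 5.776 × 10^-3 M
[S^2-] = 9.03 x 10^-4 × (367/397.4) = 8.339 x 10^-4 M
MnS(s) ⇌ Mn^2+ + S^2-, so Q = [Mn^2+][S^2-]
Q = (5.776 x 10^-3)(8.339 × 10^-4) = 4.82 × 10^-6
Q > Ksp, so MnS will precipitate.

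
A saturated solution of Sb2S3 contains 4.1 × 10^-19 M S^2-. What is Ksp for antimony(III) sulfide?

Ksp ≈ 5.1 × 10^-93

Sb2S3(s) ⇌ 2 Sb^3+ + 3 S^2-
Stoichiometry gives [Sb^3+] = (2/3)[S^2-] = 2.73 x 10^-19 M.
Ksp = [Sb^3+]^2[S^2-]^3
Ksp = (2.73 × 10^-19)^2 × (4.1 x 10^-19)^3 = 5.1 × 10^-93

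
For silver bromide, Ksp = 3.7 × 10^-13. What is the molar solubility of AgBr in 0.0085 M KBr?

AgBr(s) ⇌ Ag^+(aq) + Br^-(aq)
Ksp = [Ag^+][Br^-]
If s mol/L dissolves here, [Ag^+] = s, [Br^-] = 0.0085 + s ≈ 0.0085 (Ksp is small, so little additional dissolves).
Ksp ≈ s × 0.0085
s = 4.4 × 10^-11 M
Check: s = 4.4 × 10^-11 ≪ 0.0085, so the approximation is valid.

s ≈ 4.4e-11 M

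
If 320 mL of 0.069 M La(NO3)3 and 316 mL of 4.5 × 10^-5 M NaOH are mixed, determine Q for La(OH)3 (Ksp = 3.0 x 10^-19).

3.9 × 10^-16

Total volume = 320 + 316 = 636 mL.
[La^3+] = 6.9 × 10^-2 × (320/636) = 3.47 × 10^-2 M
[OH^-] = 4.5 × 10^-5 × (316/636) = 2.24 x 10^-5 M
La(OH)3(s) ⇌ La^3+(aq) + 3 OH^-(aq), so Q = [La^3+][OH^-]^3
Q = (3.47 × 10^-2)(2.24 × 10^-5)^3 = 3.9 x 10^-16
Q > Ksp, so La(OH)3 will precipitate.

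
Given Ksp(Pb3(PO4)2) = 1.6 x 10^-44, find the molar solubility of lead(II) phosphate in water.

s = 6.8 × 10^-10 M

Pb3(PO4)2(s) ⇌ 3 Pb^2+(aq) + 2 PO4^3-(aq)
Ksp = [Pb^2+]^3[PO4^3-]^2
For each mole of Pb3(PO4)2 that dissolves: [Pb^2+] = 3s, [PO4^3-] = 2s.
So Ksp = (3s)^3 × (2s)^2 = 108s^5
s = (1.6 x 10^-44 / 108)^(1/5) = 6.8 × 10^-10 M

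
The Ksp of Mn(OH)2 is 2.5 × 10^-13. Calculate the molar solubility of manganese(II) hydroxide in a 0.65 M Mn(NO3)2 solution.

Mn(OH)2(s) <=> Mn^2+ + 2 OH^-
Ksp = [Mn^2+][OH^-]^2
If s mol/L dissolves here, [Mn^2+] = 0.65 + s ≈ 0.65, [OH^-] = 2s (common-ion effect: Mn^2+ is already 0.65 M).
Ksp ≈ 0.65 × (2s)^2
s = 3.1 × 10^-7 M
Check: s = 3.1 × 10^-7 ≪ 0.65, so the approximation is valid.

s ≈ 3.1 × 10^-7 M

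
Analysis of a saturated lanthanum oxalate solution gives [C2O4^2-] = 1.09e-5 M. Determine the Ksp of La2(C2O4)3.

La2(C2O4)3(s) ⇌ 2 La^3+ + 3 C2O4^2-
Stoichiometry gives [La^3+] = (2/3)[C2O4^2-] = 7.267 × 10^-6 M.
Ksp = [La^3+]^2[C2O4^2-]^3
Ksp = (7.267 x 10^-6)^2 × (1.09 × 10^-5)^3 = 6.84 × 10^-26

Ksp = 6.84 × 10^-26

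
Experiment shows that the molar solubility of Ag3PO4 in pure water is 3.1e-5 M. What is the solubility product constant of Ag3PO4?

Ag3PO4(s) ⇌ 3 Ag^+(aq) + PO4^3-(aq)
For each mole of Ag3PO4 that dissolves: [Ag^+] = 3s, [PO4^3-] = s.
Ksp = [Ag^+]^3[PO4^3-]
Substituting: Ksp = (3s)^3s = 27s^4
Ksp = 27 × (3.1 × 10^-5)^4 = 2.5 × 10^-17

Ksp ≈ 2.5 x 10^-17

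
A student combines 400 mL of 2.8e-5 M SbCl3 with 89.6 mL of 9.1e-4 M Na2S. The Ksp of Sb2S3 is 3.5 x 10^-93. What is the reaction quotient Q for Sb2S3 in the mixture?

2.4e-21

Total volume = 400 + 89.6 = 489.6 mL.
[Sb^3+] = 2.8 × 10^-5 × (400/489.6) = 2.29 x 10^-5 M
[S^2-] = 9.1 x 10^-4 × (89.6/489.6) = 1.67 × 10^-4 M
Sb2S3(s) <=> 2 Sb^3+ + 3 S^2-, so Q = [Sb^3+]^2[S^2-]^3
Q = (2.29 × 10^-5)^2(1.67 × 10^-4)^3 = 2.4 × 10^-21
Q > Ksp, so Sb2S3 will precipitate.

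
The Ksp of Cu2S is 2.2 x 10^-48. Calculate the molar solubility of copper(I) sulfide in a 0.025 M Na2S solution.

Cu2S(s) ⇌ 2 Cu^+ + S^2-
Ksp = [Cu^+]^2[S^2-]
If s mol/L dissolves here, [Cu^+] = 2s, [S^2-] = 0.025 + s ≈ 0.025 (common-ion effect: S^2- is already 0.025 M).
Ksp ≈ (2s)^2 × 0.025
s = 4.7 × 10^-24 M
Check: s = 4.7 x 10^-24 ≪ 0.025, so the approximation is valid.

s ≈ 4.7e-24 M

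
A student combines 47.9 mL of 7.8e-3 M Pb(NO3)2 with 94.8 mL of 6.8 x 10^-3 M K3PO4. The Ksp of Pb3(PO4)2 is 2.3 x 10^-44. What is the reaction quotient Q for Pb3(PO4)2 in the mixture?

Total volume = 47.9 + 94.8 = 142.7 mL.
[Pb^2+] = 7.8 × 10^-3 × (47.9/142.7) = 2.62 x 10^-3 M
[PO4^3-] = 6.8 x 10^-3 × (94.8/142.7) = 4.52 x 10^-3 M
Pb3(PO4)2(s) <=> 3 Pb^2+(aq) + 2 PO4^3-(aq), so Q = [Pb^2+]^3[PO4^3-]^2
Q = (2.62 x 10^-3)^3(4.52 × 10^-3)^2 = 3.7 × 10^-13
Q > Ksp, so Pb3(PO4)2 will precipitate.

3.7e-13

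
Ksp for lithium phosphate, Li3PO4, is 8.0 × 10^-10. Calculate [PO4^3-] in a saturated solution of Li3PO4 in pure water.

Li3PO4(s) ⇌ 3 Li^+(aq) + PO4^3-(aq)
Ksp = [Li^+]^3[PO4^3-]
Let s = molar solubility. Then [Li^+] = 3s and [PO4^3-] = s.
Substituting: Ksp = (3s)^3s = 27s^4
s^4 = 8.0 × 10^-10 / 27, so s = 2.33 × 10^-3 M
[PO4^3-] = s = 2.3 × 10^-3 M

[PO4^3-] ≈ 2.3e-3 M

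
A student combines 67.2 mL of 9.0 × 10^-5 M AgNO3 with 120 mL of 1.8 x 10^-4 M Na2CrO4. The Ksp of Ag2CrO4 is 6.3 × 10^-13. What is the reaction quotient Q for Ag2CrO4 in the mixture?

Q ≈ 1.2 x 10^-13

Total volume = 67.2 + 120 = 187.2 mL.
[Ag^+] = 9.0 x 10^-5 × (67.2/187.2) = 3.23 x 10^-5 M
[CrO4^2-] = 1.8 × 10^-4 × (120/187.2) = 1.15 × 10^-4 M
Ag2CrO4(s) ⇌ 2 Ag^+(aq) + CrO4^2-(aq), so Q = [Ag^+]^2[CrO4^2-]
Q = (3.23 x 10^-5)^2(1.15 × 10^-4) = 1.2 × 10^-13
Q < Ksp, so no precipitate of Ag2CrO4 forms.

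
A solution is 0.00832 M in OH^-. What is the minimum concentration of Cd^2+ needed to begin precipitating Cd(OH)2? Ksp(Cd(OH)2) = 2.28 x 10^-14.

Cd(OH)2(s) ⇌ Cd^2+ + 2 OH^-
Ksp = [Cd^2+][OH^-]^2
Precipitation begins when Q = Ksp. With [OH^-] = 0.00832 M:
2.28 x 10^-14 = (0.00832)^2 × [Cd^2+]
[Cd^2+] = (2.28 x 10^-14 / 6.922 x 10^-5) = 3.29 × 10^-10 M

[Cd^2+] ≈ 3.29 x 10^-10 M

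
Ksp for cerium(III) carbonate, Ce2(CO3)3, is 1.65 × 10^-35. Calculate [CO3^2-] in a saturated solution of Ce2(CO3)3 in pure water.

1.30 × 10^-7 M

Ce2(CO3)3(s) <=> 2 Ce^3+ + 3 CO3^2-
Ksp = [Ce^3+]^2[CO3^2-]^3
With molar solubility s: [Ce^3+] = 2s, [CO3^2-] = 3s.
Ksp = (2s)^2(3s)^3 = 108s^5
s = (1.65 × 10^-35 / 108)^(1/5) = 4.333 × 10^-8 M
[CO3^2-] = 3s = 1.30 × 10^-7 M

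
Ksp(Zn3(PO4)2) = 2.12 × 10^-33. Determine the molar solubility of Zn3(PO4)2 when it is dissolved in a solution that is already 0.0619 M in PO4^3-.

Zn3(PO4)2(s) <=> 3 Zn^2+ + 2 PO4^3-
Ksp = [Zn^2+]^3[PO4^3-]^2
Let s = moles of Zn3(PO4)2 that dissolve per litre. [Zn^2+] = 3s, [PO4^3-] = 0.0619 + 2s ≈ 0.0619 (since the PO4^3- already present dominates).
Ksp ≈ (3s)^3 × (0.0619)^2
s = 2.74 × 10^-11 M
Check: 2s = 5.5 × 10^-11 ≪ 0.0619, so the approximation is valid.

2.74e-11 M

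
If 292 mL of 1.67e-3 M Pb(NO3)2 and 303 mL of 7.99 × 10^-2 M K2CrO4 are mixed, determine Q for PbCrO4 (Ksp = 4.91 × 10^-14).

Total volume = 292 + 303 = 595 mL.
[Pb^2+] = 1.67 × 10^-3 × (292/595) = 8.196 × 10^-4 M
[CrO4^2-] = 7.99 × 10^-2 × (303/595) = 4.069 × 10^-2 M
PbCrO4(s) <=> Pb^2+(aq) + CrO4^2-(aq), so Q = [Pb^2+][CrO4^2-]
Q = (8.196 x 10^-4)(4.069 x 10^-2) = 3.33 × 10^-5
Q > Ksp, so PbCrO4 will precipitate.

Q ≈ 3.33 × 10^-5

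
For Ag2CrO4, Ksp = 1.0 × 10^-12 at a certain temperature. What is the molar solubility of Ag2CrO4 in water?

s = 6.3e-5 M

Ag2CrO4(s) ⇌ 2 Ag^+ + CrO4^2-
Ksp = [Ag^+]^2[CrO4^2-]
With molar solubility s: [Ag^+] = 2s, [CrO4^2-] = s.
Ksp = (2s)^2s = 4s^3
s^3 = 1.0 × 10^-12 / 4, so s = 6.3 x 10^-5 M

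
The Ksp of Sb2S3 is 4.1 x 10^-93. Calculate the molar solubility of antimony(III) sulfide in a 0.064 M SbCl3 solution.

s ≈ 3.3 × 10^-31 M

Sb2S3(s) ⇌ 2 Sb^3+ + 3 S^2-
Ksp = [Sb^3+]^2[S^2-]^3
Let s be the molar solubility in this solution. [Sb^3+] = 0.064 + 2s ≈ 0.064, [S^2-] = 3s (common-ion effect: Sb^3+ is already 0.064 M).
Ksp ≈ (0.064)^2 × (3s)^3
s = 3.3 × 10^-31 M
Check: 2s = 6.7 × 10^-31 ≪ 0.064, so the approximation is valid.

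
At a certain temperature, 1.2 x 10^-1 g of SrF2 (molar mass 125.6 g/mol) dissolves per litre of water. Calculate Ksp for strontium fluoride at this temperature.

Ksp ≈ 3.5 × 10^-9

Molar solubility s = (1.2 x 10^-1 g/L) / (125.6 g/mol) = 9.55 x 10^-4 M.
SrF2(s) ⇌ Sr^2+ + 2 F^-
With molar solubility s: [Sr^2+] = s, [F^-] = 2s.
Ksp = [Sr^2+][F^-]^2
Ksp = s(2s)^2 = 4s^3
With s = 9.55 × 10^-4: Ksp = 3.5 × 10^-9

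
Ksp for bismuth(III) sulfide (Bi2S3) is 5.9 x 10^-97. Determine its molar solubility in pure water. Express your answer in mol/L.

Bi2S3(s) ⇌ 2 Bi^3+ + 3 S^2-
Ksp = [Bi^3+]^2[S^2-]^3
For each mole of Bi2S3 that dissolves: [Bi^3+] = 2s, [S^2-] = 3s.
Substituting: Ksp = (2s)^2(3s)^3 = 108s^5
s^5 = 5.9 x 10^-97 / 108, so s = 2.2 × 10^-20 M

2.2 x 10^-20 M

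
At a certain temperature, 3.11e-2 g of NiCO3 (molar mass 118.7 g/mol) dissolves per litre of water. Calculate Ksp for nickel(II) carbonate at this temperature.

Ksp ≈ 6.86e-8

Molar solubility s = (3.11 x 10^-2 g/L) / (118.7 g/mol) = 2.620 × 10^-4 M.
NiCO3(s) ⇌ Ni^2+ + CO3^2-
Let s = molar solubility. Then [Ni^2+] = s and [CO3^2-] = s.
Ksp = [Ni^2+][CO3^2-]
Ksp = s^2
With s = 2.620 x 10^-4: Ksp = 6.86 × 10^-8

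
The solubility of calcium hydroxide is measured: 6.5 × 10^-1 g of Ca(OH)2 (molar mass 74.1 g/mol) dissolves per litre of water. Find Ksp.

Molar solubility s = (6.5 x 10^-1 g/L) / (74.1 g/mol) = 8.77 × 10^-3 M.
Ca(OH)2(s) ⇌ Ca^2+ + 2 OH^-
With molar solubility s: [Ca^2+] = s, [OH^-] = 2s.
Ksp = [Ca^2+][OH^-]^2
Ksp = s(2s)^2 = 4s^3
With s = 8.77 × 10^-3: Ksp = 2.7 x 10^-6

Ksp ≈ 2.7 × 10^-6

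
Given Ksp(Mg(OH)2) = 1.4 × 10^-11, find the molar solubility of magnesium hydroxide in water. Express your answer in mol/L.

s = 1.5 x 10^-4 M

Mg(OH)2(s) <=> Mg^2+(aq) + 2 OH^-(aq)
Ksp = [Mg^2+][OH^-]^2
With molar solubility s: [Mg^2+] = s, [OH^-] = 2s.
Substituting: Ksp = s(2s)^2 = 4s^3
Solving, s = (1.4 × 10^-11/4)^(1/3) = 1.5 × 10^-4 M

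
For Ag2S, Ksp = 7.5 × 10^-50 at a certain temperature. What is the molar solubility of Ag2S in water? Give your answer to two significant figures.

2.7 x 10^-17 M

Ag2S(s) <=> 2 Ag^+(aq) + S^2-(aq)
Ksp = [Ag^+]^2[S^2-]
For each mole of Ag2S that dissolves: [Ag^+] = 2s, [S^2-] = s.
Substituting: Ksp = (2s)^2s = 4s^3
s = (7.5 × 10^-50 / 4)^(1/3) = 2.7 x 10^-17 M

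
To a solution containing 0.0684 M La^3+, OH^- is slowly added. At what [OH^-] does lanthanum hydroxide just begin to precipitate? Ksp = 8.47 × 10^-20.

[OH^-] = 1.07e-6 M

La(OH)3(s) ⇌ La^3+(aq) + 3 OH^-(aq)
Ksp = [La^3+][OH^-]^3
Precipitation begins when Q = Ksp. With [La^3+] = 0.0684 M:
8.47 × 10^-20 = (0.0684) × [OH^-]^3
[OH^-] = (8.47 × 10^-20 / 6.84 × 10^-2)^(1/3) = 1.07 × 10^-6 M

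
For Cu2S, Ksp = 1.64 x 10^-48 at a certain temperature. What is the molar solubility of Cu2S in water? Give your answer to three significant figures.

Cu2S(s) ⇌ 2 Cu^+(aq) + S^2-(aq)
Ksp = [Cu^+]^2[S^2-]
With molar solubility s: [Cu^+] = 2s, [S^2-] = s.
Substituting: Ksp = (2s)^2s = 4s^3
s = (1.64 x 10^-48 / 4)^(1/3) = 7.43 × 10^-17 M

7.43e-17 M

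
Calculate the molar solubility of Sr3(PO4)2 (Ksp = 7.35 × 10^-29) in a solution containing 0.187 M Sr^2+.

Sr3(PO4)2(s) ⇌ 3 Sr^2+ + 2 PO4^3-
Ksp = [Sr^2+]^3[PO4^3-]^2
Let s = moles of Sr3(PO4)2 that dissolve per litre. [Sr^2+] = 0.187 + 3s ≈ 0.187, [PO4^3-] = 2s (common-ion effect: Sr^2+ is already 0.187 M).
Ksp ≈ (0.187)^3 × (2s)^2
s = 5.30 x 10^-14 M
Check: 3s = 1.6 x 10^-13 ≪ 0.187, so the approximation is valid.

s ≈ 5.30 x 10^-14 M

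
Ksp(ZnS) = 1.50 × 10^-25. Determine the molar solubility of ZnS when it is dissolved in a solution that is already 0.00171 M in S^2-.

8.77 × 10^-23 M

ZnS(s) ⇌ Zn^2+ + S^2-
Ksp = [Zn^2+][S^2-]
If s mol/L dissolves here, [Zn^2+] = s, [S^2-] = 0.00171 + s ≈ 0.00171 (common-ion effect: S^2- is already 0.00171 M).
Ksp ≈ s × 0.00171
s = 8.77 × 10^-23 M
Check: s = 8.8 × 10^-23 ≪ 0.00171, so the approximation is valid.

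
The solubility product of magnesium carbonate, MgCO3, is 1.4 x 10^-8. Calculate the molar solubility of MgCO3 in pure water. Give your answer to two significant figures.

MgCO3(s) ⇌ Mg^2+ + CO3^2-
Ksp = [Mg^2+][CO3^2-]
With molar solubility s: [Mg^2+] = s, [CO3^2-] = s.
Ksp = (s)(s) = s^2
s = √(1.4 x 10^-8) = 1.2 × 10^-4 M

s = 1.2 × 10^-4 M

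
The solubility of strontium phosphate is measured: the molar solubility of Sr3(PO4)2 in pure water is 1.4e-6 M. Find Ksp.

Sr3(PO4)2(s) ⇌ 3 Sr^2+ + 2 PO4^3-
Let s = molar solubility. Then [Sr^2+] = 3s and [PO4^3-] = 2s.
Ksp = [Sr^2+]^3[PO4^3-]^2
So Ksp = (3s)^3 × (2s)^2 = 108s^5
With s = 1.4 × 10^-6: Ksp = 5.8 × 10^-28

5.8e-28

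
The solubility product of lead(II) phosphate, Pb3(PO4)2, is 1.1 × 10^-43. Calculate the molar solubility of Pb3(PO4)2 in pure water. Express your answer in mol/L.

Pb3(PO4)2(s) ⇌ 3 Pb^2+ + 2 PO4^3-
Ksp = [Pb^2+]^3[PO4^3-]^2
With molar solubility s: [Pb^2+] = 3s, [PO4^3-] = 2s.
Substituting: Ksp = (3s)^3(2s)^2 = 108s^5
s = (1.1 × 10^-43 / 108)^(1/5) = 1.0 × 10^-9 M

s ≈ 1.0 x 10^-9 M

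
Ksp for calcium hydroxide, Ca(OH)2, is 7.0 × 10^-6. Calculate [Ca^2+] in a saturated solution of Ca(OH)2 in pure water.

Ca(OH)2(s) <=> Ca^2+ + 2 OH^-
Ksp = [Ca^2+][OH^-]^2
Let s = molar solubility. Then [Ca^2+] = s and [OH^-] = 2s.
So Ksp = s × (2s)^2 = 4s^3
Solving, s = (7.0 × 10^-6/4)^(1/3) = 1.21 × 10^-2 M
[Ca^2+] = s = 1.2 × 10^-2 M

[Ca^2+] ≈ 0.012 M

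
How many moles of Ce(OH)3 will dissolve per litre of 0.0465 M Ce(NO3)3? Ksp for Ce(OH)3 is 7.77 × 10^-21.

Ce(OH)3(s) ⇌ Ce^3+(aq) + 3 OH^-(aq)
Ksp = [Ce^3+][OH^-]^3
Let s be the molar solubility in this solution. [Ce^3+] = 0.0465 + s ≈ 0.0465, [OH^-] = 3s (since Ce^3+ from Ce(NO3)3 dominates).
Ksp ≈ 0.0465 × (3s)^3
s = 1.84 x 10^-7 M
Check: s = 1.8 × 10^-7 ≪ 0.0465, so the approximation is valid.

s ≈ 1.84 × 10^-7 M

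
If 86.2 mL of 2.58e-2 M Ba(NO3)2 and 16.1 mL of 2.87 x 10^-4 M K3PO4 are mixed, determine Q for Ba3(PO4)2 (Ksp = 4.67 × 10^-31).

Total volume = 86.2 + 16.1 = 102.3 mL.
[Ba^2+] = 2.58 × 10^-2 × (86.2/102.3) = 2.174 x 10^-2 M
[PO4^3-] = 2.87 × 10^-4 × (16.1/102.3) = 4.517 × 10^-5 M
Ba3(PO4)2(s) <=> 3 Ba^2+(aq) + 2 PO4^3-(aq), so Q = [Ba^2+]^3[PO4^3-]^2
Q = (2.174 × 10^-2)^3(4.517 × 10^-5)^2 = 2.10 x 10^-14
Q > Ksp, so Ba3(PO4)2 will precipitate.

Q ≈ 2.10 × 10^-14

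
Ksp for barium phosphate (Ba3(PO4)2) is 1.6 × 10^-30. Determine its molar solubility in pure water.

Ba3(PO4)2(s) ⇌ 3 Ba^2+ + 2 PO4^3-
Ksp = [Ba^2+]^3[PO4^3-]^2
For each mole of Ba3(PO4)2 that dissolves: [Ba^2+] = 3s, [PO4^3-] = 2s.
Ksp = (3s)^3(2s)^2 = 108s^5
s = (1.6 × 10^-30 / 108)^(1/5) = 4.3 x 10^-7 M

s = 4.3 x 10^-7 M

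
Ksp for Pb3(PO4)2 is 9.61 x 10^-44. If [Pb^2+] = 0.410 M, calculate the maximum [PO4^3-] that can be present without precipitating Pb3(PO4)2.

Pb3(PO4)2(s) ⇌ 3 Pb^2+(aq) + 2 PO4^3-(aq)
Ksp = [Pb^2+]^3[PO4^3-]^2
Precipitation begins when Q = Ksp. With [Pb^2+] = 0.410 M:
9.61 x 10^-44 = (0.410)^3 × [PO4^3-]^2
[PO4^3-] = (9.61 x 10^-44 / 6.892 x 10^-2)^(1/2) = 1.18 × 10^-21 M

[PO4^3-] ≈ 1.18 x 10^-21 M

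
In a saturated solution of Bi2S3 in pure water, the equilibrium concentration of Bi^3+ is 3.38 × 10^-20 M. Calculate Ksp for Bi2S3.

1.49 × 10^-97

Bi2S3(s) <=> 2 Bi^3+(aq) + 3 S^2-(aq)
Stoichiometry gives [S^2-] = (3/2)[Bi^3+] = 5.070 × 10^-20 M.
Ksp = [Bi^3+]^2[S^2-]^3
Ksp = (3.38 x 10^-20)^2 × (5.070 × 10^-20)^3 = 1.49 x 10^-97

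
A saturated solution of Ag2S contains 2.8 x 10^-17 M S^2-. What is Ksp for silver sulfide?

8.8e-50

Ag2S(s) ⇌ 2 Ag^+(aq) + S^2-(aq)
Stoichiometry gives [Ag^+] = (2/1)[S^2-] = 5.60 x 10^-17 M.
Ksp = [Ag^+]^2[S^2-]
Ksp = (5.60 × 10^-17)^2 × 2.8 × 10^-17 = 8.8 × 10^-50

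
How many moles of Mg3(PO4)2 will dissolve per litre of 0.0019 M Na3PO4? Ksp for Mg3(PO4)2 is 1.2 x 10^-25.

s = 1.1e-7 M

Mg3(PO4)2(s) <=> 3 Mg^2+(aq) + 2 PO4^3-(aq)
Ksp = [Mg^2+]^3[PO4^3-]^2
If s mol/L dissolves here, [Mg^2+] = 3s, [PO4^3-] = 0.0019 + 2s ≈ 0.0019 (since PO4^3- from Na3PO4 dominates).
Ksp ≈ (3s)^3 × (0.0019)^2
s = 1.1 × 10^-7 M
Check: 2s = 2.1 x 10^-7 ≪ 0.0019, so the approximation is valid.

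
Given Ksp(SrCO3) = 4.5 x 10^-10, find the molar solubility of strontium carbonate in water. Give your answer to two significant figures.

SrCO3(s) ⇌ Sr^2+ + CO3^2-
Ksp = [Sr^2+][CO3^2-]
If s mol/L of SrCO3 dissolves, [Sr^2+] = s and [CO3^2-] = s.
Ksp = (s)(s) = s^2
s = (4.5 x 10^-10)^(1/2) = 2.1 × 10^-5 M

s = 2.1 × 10^-5 M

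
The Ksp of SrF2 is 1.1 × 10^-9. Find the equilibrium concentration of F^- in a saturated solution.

SrF2(s) ⇌ Sr^2+ + 2 F^-
Ksp = [Sr^2+][F^-]^2
If s mol/L of SrF2 dissolves, [Sr^2+] = s and [F^-] = 2s.
Ksp = s(2s)^2 = 4s^3
s^3 = 1.1 × 10^-9 / 4, so s = 6.50 × 10^-4 M
[F^-] = 2s = 1.3 x 10^-3 M

[F^-] ≈ 1.3e-3 M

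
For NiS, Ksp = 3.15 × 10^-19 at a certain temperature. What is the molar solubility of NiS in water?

NiS(s) ⇌ Ni^2+ + S^2-
Ksp = [Ni^2+][S^2-]
Let s = molar solubility. Then [Ni^2+] = s and [S^2-] = s.
Ksp = s^2
s = √(3.15 × 10^-19) = 5.61 × 10^-10 M

5.61e-10 M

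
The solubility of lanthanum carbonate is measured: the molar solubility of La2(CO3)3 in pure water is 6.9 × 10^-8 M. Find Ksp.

Ksp ≈ 1.7e-34

La2(CO3)3(s) <=> 2 La^3+(aq) + 3 CO3^2-(aq)
Let s = molar solubility. Then [La^3+] = 2s and [CO3^2-] = 3s.
Ksp = [La^3+]^2[CO3^2-]^3
So Ksp = (2s)^2 × (3s)^3 = 108s^5
With s = 6.9 × 10^-8: Ksp = 1.7 x 10^-34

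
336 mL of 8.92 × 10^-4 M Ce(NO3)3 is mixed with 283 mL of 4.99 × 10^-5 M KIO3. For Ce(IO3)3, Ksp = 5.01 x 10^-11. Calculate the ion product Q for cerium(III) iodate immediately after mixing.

Q ≈ 5.75 × 10^-18

Total volume = 336 + 283 = 619 mL.
[Ce^3+] = 8.92 x 10^-4 × (336/619) = 4.842 × 10^-4 M
[IO3^-] = 4.99 × 10^-5 × (283/619) = 2.281 × 10^-5 M
Ce(IO3)3(s) ⇌ Ce^3+(aq) + 3 IO3^-(aq), so Q = [Ce^3+][IO3^-]^3
Q = (4.842 × 10^-4)(2.281 × 10^-5)^3 = 5.75 × 10^-18
Q < Ksp, so no precipitate of Ce(IO3)3 forms.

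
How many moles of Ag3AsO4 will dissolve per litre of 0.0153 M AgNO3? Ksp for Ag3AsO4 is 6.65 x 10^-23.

Ag3AsO4(s) <=> 3 Ag^+(aq) + AsO4^3-(aq)
Ksp = [Ag^+]^3[AsO4^3-]
If s mol/L dissolves here, [Ag^+] = 0.0153 + 3s ≈ 0.0153, [AsO4^3-] = s (common-ion effect: Ag^+ is already 0.0153 M).
Ksp ≈ (0.0153)^3 × s
s = 1.86 x 10^-17 M
Check: 3s = 5.6 x 10^-17 ≪ 0.0153, so the approximation is valid.

1.86e-17 M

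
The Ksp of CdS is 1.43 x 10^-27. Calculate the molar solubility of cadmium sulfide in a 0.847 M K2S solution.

s = 1.69 x 10^-27 M

CdS(s) ⇌ Cd^2+ + S^2-
Ksp = [Cd^2+][S^2-]
Let s be the molar solubility in this solution. [Cd^2+] = s, [S^2-] = 0.847 + s ≈ 0.847 (Ksp is small, so little additional dissolves).
Ksp ≈ s × 0.847
s = 1.69 × 10^-27 M
Check: s = 1.7 × 10^-27 ≪ 0.847, so the approximation is valid.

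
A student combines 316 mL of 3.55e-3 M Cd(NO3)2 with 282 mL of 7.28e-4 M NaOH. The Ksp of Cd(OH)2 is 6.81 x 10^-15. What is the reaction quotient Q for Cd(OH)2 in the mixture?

Q ≈ 2.21 x 10^-10

Total volume = 316 + 282 = 598 mL.
[Cd^2+] = 3.55 × 10^-3 × (316/598) = 1.876 × 10^-3 M
[OH^-] = 7.28 × 10^-4 × (282/598) = 3.433 x 10^-4 M
Cd(OH)2(s) ⇌ Cd^2+ + 2 OH^-, so Q = [Cd^2+][OH^-]^2
Q = (1.876 × 10^-3)(3.433 × 10^-4)^2 = 2.21 x 10^-10
Q > Ksp, so Cd(OH)2 will precipitate.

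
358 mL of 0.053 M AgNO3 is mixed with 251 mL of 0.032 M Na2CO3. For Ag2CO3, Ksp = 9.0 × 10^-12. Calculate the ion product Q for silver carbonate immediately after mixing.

Total volume = 358 + 251 = 609 mL.
[Ag^+] = 5.3 × 10^-2 × (358/609) = 3.12 x 10^-2 M
[CO3^2-] = 3.2 x 10^-2 × (251/609) = 1.32 x 10^-2 M
Ag2CO3(s) ⇌ 2 Ag^+ + CO3^2-, so Q = [Ag^+]^2[CO3^2-]
Q = (3.12 × 10^-2)^2(1.32 × 10^-2) = 1.3 x 10^-5
Q > Ksp, so Ag2CO3 will precipitate.

Q ≈ 1.3e-5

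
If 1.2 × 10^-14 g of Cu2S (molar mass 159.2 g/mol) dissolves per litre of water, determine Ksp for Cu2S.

Molar solubility s = (1.2 × 10^-14 g/L) / (159.2 g/mol) = 7.54 × 10^-17 M.
Cu2S(s) <=> 2 Cu^+(aq) + S^2-(aq)
If s mol/L of Cu2S dissolves, [Cu^+] = 2s and [S^2-] = s.
Ksp = [Cu^+]^2[S^2-]
Ksp = (2s)^2s = 4s^3
With s = 7.54 × 10^-17: Ksp = 1.7 × 10^-48

1.7 × 10^-48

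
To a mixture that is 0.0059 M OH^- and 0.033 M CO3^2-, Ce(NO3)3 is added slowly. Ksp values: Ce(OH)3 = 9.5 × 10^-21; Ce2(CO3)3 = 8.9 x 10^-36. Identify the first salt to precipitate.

Each salt begins to precipitate when Q = Ksp, i.e. when [Ce^3+] reaches its threshold.
For Ce(OH)3: 9.5 × 10^-21 = (0.0059)^3 × [Ce^3+]  ⇒  [Ce^3+] = 4.6 × 10^-14 M.
For Ce2(CO3)3: 8.9 x 10^-36 = (0.033)^3 × [Ce^3+]^2  ⇒  [Ce^3+] = 5.0 x 10^-16 M.
The salt with the lower threshold [Ce^3+] precipitates first: Ce2(CO3)3.

Ce2(CO3)3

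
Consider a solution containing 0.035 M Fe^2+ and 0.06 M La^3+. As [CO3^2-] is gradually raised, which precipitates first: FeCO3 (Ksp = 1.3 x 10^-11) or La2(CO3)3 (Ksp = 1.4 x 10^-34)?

La2(CO3)3

Each salt begins to precipitate when Q = Ksp, i.e. when [CO3^2-] reaches its threshold.
For FeCO3: 1.3 x 10^-11 = 0.035 × [CO3^2-]  ⇒  [CO3^2-] = 3.7 × 10^-10 M.
For La2(CO3)3: 1.4 x 10^-34 = (0.06)^2 × [CO3^2-]^3  ⇒  [CO3^2-] = 3.4 × 10^-11 M.
The salt with the lower threshold [CO3^2-] precipitates first: La2(CO3)3.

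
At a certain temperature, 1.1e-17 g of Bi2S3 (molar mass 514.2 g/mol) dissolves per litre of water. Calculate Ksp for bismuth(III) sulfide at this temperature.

Ksp ≈ 4.8 × 10^-97

Molar solubility s = (1.1 × 10^-17 g/L) / (514.2 g/mol) = 2.14 × 10^-20 M.
Bi2S3(s) ⇌ 2 Bi^3+(aq) + 3 S^2-(aq)
For each mole of Bi2S3 that dissolves: [Bi^3+] = 2s, [S^2-] = 3s.
Ksp = [Bi^3+]^2[S^2-]^3
Ksp = (2s)^2(3s)^3 = 108s^5
Ksp = 108 × (2.14 x 10^-20)^5 = 4.8 x 10^-97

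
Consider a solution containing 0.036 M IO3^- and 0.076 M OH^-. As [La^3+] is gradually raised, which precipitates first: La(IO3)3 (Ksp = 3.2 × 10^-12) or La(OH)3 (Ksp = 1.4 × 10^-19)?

Each salt begins to precipitate when Q = Ksp, i.e. when [La^3+] reaches its threshold.
For La(IO3)3: 3.2 × 10^-12 = (0.036)^3 × [La^3+]  ⇒  [La^3+] = 6.9 × 10^-8 M.
For La(OH)3: 1.4 × 10^-19 = (0.076)^3 × [La^3+]  ⇒  [La^3+] = 3.2 × 10^-16 M.
The salt with the lower threshold [La^3+] precipitates first: La(OH)3.

La(OH)3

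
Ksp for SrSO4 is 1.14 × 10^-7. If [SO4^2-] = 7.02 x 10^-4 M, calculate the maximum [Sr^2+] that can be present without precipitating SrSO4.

SrSO4(s) <=> Sr^2+ + SO4^2-
Ksp = [Sr^2+][SO4^2-]
Precipitation begins when Q = Ksp. With [SO4^2-] = 7.02 x 10^-4 M:
1.14 × 10^-7 = (7.02 x 10^-4) × [Sr^2+]
[Sr^2+] = (1.14 × 10^-7 / 7.02 x 10^-4) = 1.62 × 10^-4 M

[Sr^2+] ≈ 1.62e-4 M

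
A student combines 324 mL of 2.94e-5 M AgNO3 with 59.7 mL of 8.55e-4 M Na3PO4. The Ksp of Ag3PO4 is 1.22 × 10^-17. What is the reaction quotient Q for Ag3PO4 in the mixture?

Q ≈ 2.04 × 10^-18

Total volume = 324 + 59.7 = 383.7 mL.
[Ag^+] = 2.94 × 10^-5 × (324/383.7) = 2.483 × 10^-5 M
[PO4^3-] = 8.55 x 10^-4 × (59.7/383.7) = 1.330 x 10^-4 M
Ag3PO4(s) ⇌ 3 Ag^+(aq) + PO4^3-(aq), so Q = [Ag^+]^3[PO4^3-]
Q = (2.483 × 10^-5)^3(1.330 × 10^-4) = 2.04 × 10^-18
Q < Ksp, so no precipitate of Ag3PO4 forms.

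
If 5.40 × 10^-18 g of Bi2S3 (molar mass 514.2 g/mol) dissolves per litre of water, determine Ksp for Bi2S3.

Ksp ≈ 1.38e-98

Molar solubility s = (5.40 × 10^-18 g/L) / (514.2 g/mol) = 1.050 × 10^-20 M.
Bi2S3(s) <=> 2 Bi^3+(aq) + 3 S^2-(aq)
If s mol/L of Bi2S3 dissolves, [Bi^3+] = 2s and [S^2-] = 3s.
Ksp = [Bi^3+]^2[S^2-]^3
So Ksp = (2s)^2 × (3s)^3 = 108s^5
Ksp = 108 × (1.050 × 10^-20)^5 = 1.38 × 10^-98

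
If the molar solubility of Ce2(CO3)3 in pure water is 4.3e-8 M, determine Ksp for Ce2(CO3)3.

Ce2(CO3)3(s) ⇌ 2 Ce^3+ + 3 CO3^2-
If s mol/L of Ce2(CO3)3 dissolves, [Ce^3+] = 2s and [CO3^2-] = 3s.
Ksp = [Ce^3+]^2[CO3^2-]^3
So Ksp = (2s)^2 × (3s)^3 = 108s^5
With s = 4.3 × 10^-8: Ksp = 1.6 × 10^-35

1.6e-35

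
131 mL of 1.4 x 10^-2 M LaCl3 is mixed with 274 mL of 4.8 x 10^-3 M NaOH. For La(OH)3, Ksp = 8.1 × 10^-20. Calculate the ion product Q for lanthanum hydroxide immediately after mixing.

Total volume = 131 + 274 = 405 mL.
[La^3+] = 1.4 x 10^-2 × (131/405) = 4.53 × 10^-3 M
[OH^-] = 4.8 × 10^-3 × (274/405) = 3.25 × 10^-3 M
La(OH)3(s) ⇌ La^3+(aq) + 3 OH^-(aq), so Q = [La^3+][OH^-]^3
Q = (4.53 x 10^-3)(3.25 × 10^-3)^3 = 1.6 × 10^-10
Q > Ksp, so La(OH)3 will precipitate.

1.6e-10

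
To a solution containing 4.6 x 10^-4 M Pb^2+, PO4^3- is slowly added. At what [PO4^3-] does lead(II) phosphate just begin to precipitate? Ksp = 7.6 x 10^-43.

Pb3(PO4)2(s) ⇌ 3 Pb^2+ + 2 PO4^3-
Ksp = [Pb^2+]^3[PO4^3-]^2
Precipitation begins when Q = Ksp. With [Pb^2+] = 4.6 x 10^-4 M:
7.6 x 10^-43 = (4.6 x 10^-4)^3 × [PO4^3-]^2
[PO4^3-] = (7.6 x 10^-43 / 9.73 × 10^-11)^(1/2) = 8.8 x 10^-17 M

8.8 × 10^-17 M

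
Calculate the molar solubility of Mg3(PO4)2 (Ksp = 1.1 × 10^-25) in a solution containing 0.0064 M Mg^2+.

Mg3(PO4)2(s) <=> 3 Mg^2+ + 2 PO4^3-
Ksp = [Mg^2+]^3[PO4^3-]^2
Let s be the molar solubility in this solution. [Mg^2+] = 0.0064 + 3s ≈ 0.0064, [PO4^3-] = 2s (Ksp is small, so little additional dissolves).
Ksp ≈ (0.0064)^3 × (2s)^2
s = 3.2 × 10^-10 M
Check: 3s = 9.7 x 10^-10 ≪ 0.0064, so the approximation is valid.

s ≈ 3.2 x 10^-10 M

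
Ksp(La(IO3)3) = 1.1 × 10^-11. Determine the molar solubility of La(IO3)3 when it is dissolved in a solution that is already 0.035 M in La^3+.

La(IO3)3(s) ⇌ La^3+ + 3 IO3^-
Ksp = [La^3+][IO3^-]^3
If s mol/L dissolves here, [La^3+] = 0.035 + s ≈ 0.035, [IO3^-] = 3s (Ksp is small, so little additional dissolves).
Ksp ≈ 0.035 × (3s)^3
s = 2.3 x 10^-4 M
Check: s = 2.3 x 10^-4 ≪ 0.035, so the approximation is valid.

s ≈ 2.3e-4 M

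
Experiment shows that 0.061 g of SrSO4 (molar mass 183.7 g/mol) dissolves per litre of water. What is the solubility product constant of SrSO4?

Molar solubility s = (6.1 × 10^-2 g/L) / (183.7 g/mol) = 3.32 × 10^-4 M.
SrSO4(s) ⇌ Sr^2+(aq) + SO4^2-(aq)
With molar solubility s: [Sr^2+] = s, [SO4^2-] = s.
Ksp = [Sr^2+][SO4^2-]
Ksp = (s)(s) = s^2
Ksp = (3.32 × 10^-4)^2 = 1.1 x 10^-7

Ksp = 1.1e-7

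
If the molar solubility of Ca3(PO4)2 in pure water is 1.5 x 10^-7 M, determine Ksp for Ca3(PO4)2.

8.2 x 10^-33

Ca3(PO4)2(s) ⇌ 3 Ca^2+(aq) + 2 PO4^3-(aq)
If s mol/L of Ca3(PO4)2 dissolves, [Ca^2+] = 3s and [PO4^3-] = 2s.
Ksp = [Ca^2+]^3[PO4^3-]^2
Substituting: Ksp = (3s)^3(2s)^2 = 108s^5
With s = 1.5 x 10^-7: Ksp = 8.2 x 10^-33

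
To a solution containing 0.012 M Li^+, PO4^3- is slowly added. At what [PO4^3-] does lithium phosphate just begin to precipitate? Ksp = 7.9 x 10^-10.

Li3PO4(s) ⇌ 3 Li^+ + PO4^3-
Ksp = [Li^+]^3[PO4^3-]
Precipitation begins when Q = Ksp. With [Li^+] = 0.012 M:
7.9 x 10^-10 = (0.012)^3 × [PO4^3-]
[PO4^3-] = (7.9 x 10^-10 / 1.73 × 10^-6) = 4.6 x 10^-4 M

[PO4^3-] = 4.6 x 10^-4 M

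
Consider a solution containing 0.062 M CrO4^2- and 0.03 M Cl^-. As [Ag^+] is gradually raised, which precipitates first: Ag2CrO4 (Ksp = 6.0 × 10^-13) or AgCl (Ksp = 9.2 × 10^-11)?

Precipitation of each salt starts when its ion product equals its Ksp.
For Ag2CrO4: 6.0 × 10^-13 = 0.062 × [Ag^+]^2  ⇒  [Ag^+] = 3.1 x 10^-6 M.
For AgCl: 9.2 × 10^-11 = 0.03 × [Ag^+]  ⇒  [Ag^+] = 3.1 x 10^-9 M.
The salt with the lower threshold [Ag^+] precipitates first: AgCl.

AgCl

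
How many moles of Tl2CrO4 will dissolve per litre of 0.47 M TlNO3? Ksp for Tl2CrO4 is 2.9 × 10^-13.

Tl2CrO4(s) <=> 2 Tl^+(aq) + CrO4^2-(aq)
Ksp = [Tl^+]^2[CrO4^2-]
If s mol/L dissolves here, [Tl^+] = 0.47 + 2s ≈ 0.47, [CrO4^2-] = s (common-ion effect: Tl^+ is already 0.47 M).
Ksp ≈ (0.47)^2 × s
s = 1.3 × 10^-12 M
Check: 2s = 2.6 × 10^-12 ≪ 0.47, so the approximation is valid.

s = 1.3 × 10^-12 M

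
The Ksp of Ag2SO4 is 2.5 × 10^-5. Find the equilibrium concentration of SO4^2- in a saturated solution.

Ag2SO4(s) ⇌ 2 Ag^+(aq) + SO4^2-(aq)
Ksp = [Ag^+]^2[SO4^2-]
For each mole of Ag2SO4 that dissolves: [Ag^+] = 2s, [SO4^2-] = s.
Substituting: Ksp = (2s)^2s = 4s^3
Solving, s = (2.5 × 10^-5/4)^(1/3) = 1.84 × 10^-2 M
[SO4^2-] = s = 1.8 × 10^-2 M

0.018 M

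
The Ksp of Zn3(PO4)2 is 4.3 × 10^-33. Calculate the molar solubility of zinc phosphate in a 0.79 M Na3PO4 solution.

Zn3(PO4)2(s) ⇌ 3 Zn^2+(aq) + 2 PO4^3-(aq)
Ksp = [Zn^2+]^3[PO4^3-]^2
Let s = moles of Zn3(PO4)2 that dissolve per litre. [Zn^2+] = 3s, [PO4^3-] = 0.79 + 2s ≈ 0.79 (Ksp is small, so little additional dissolves).
Ksp ≈ (3s)^3 × (0.79)^2
s = 6.3 x 10^-12 M
Check: 2s = 1.3 × 10^-11 ≪ 0.79, so the approximation is valid.

s = 6.3 × 10^-12 M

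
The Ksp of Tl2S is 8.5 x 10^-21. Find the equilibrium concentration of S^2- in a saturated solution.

Tl2S(s) ⇌ 2 Tl^+(aq) + S^2-(aq)
Ksp = [Tl^+]^2[S^2-]
If s mol/L of Tl2S dissolves, [Tl^+] = 2s and [S^2-] = s.
Ksp = (2s)^2s = 4s^3
s^3 = 8.5 x 10^-21 / 4, so s = 1.29 x 10^-7 M
[S^2-] = s = 1.3 × 10^-7 M

1.3e-7 M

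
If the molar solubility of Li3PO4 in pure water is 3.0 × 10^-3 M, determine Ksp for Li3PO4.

2.2 × 10^-9

Li3PO4(s) ⇌ 3 Li^+(aq) + PO4^3-(aq)
If s mol/L of Li3PO4 dissolves, [Li^+] = 3s and [PO4^3-] = s.
Ksp = [Li^+]^3[PO4^3-]
So Ksp = (3s)^3 × s = 27s^4
Ksp = 27 × (3.0 × 10^-3)^4 = 2.2 × 10^-9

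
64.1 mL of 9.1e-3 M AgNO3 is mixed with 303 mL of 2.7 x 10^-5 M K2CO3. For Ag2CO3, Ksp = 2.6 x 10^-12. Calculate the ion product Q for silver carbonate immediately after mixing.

Total volume = 64.1 + 303 = 367.1 mL.
[Ag^+] = 9.1 x 10^-3 × (64.1/367.1) = 1.59 × 10^-3 M
[CO3^2-] = 2.7 × 10^-5 × (303/367.1) = 2.23 x 10^-5 M
Ag2CO3(s) ⇌ 2 Ag^+ + CO3^2-, so Q = [Ag^+]^2[CO3^2-]
Q = (1.59 × 10^-3)^2(2.23 x 10^-5) = 5.6 × 10^-11
Q > Ksp, so Ag2CO3 will precipitate.

5.6 × 10^-11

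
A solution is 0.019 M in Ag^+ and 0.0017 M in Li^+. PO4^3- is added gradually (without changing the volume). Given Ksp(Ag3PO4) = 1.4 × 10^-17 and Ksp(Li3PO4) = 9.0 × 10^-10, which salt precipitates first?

Ag3PO4

Each salt begins to precipitate when Q = Ksp, i.e. when [PO4^3-] reaches its threshold.
For Ag3PO4: 1.4 × 10^-17 = (0.019)^3 × [PO4^3-]  ⇒  [PO4^3-] = 2.0 x 10^-12 M.
For Li3PO4: 9.0 × 10^-10 = (0.0017)^3 × [PO4^3-]  ⇒  [PO4^3-] = 1.8 × 10^-1 M.
The salt with the lower threshold [PO4^3-] precipitates first: Ag3PO4.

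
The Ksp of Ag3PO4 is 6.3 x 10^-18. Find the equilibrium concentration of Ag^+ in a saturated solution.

Ag3PO4(s) ⇌ 3 Ag^+ + PO4^3-
Ksp = [Ag^+]^3[PO4^3-]
With molar solubility s: [Ag^+] = 3s, [PO4^3-] = s.
So Ksp = (3s)^3 × s = 27s^4
s = (6.3 x 10^-18 / 27)^(1/4) = 2.20 x 10^-5 M
[Ag^+] = 3s = 6.6 x 10^-5 M

6.6 x 10^-5 M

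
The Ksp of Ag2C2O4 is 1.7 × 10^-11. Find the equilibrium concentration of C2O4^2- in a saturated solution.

Ag2C2O4(s) <=> 2 Ag^+ + C2O4^2-
Ksp = [Ag^+]^2[C2O4^2-]
If s mol/L of Ag2C2O4 dissolves, [Ag^+] = 2s and [C2O4^2-] = s.
Substituting: Ksp = (2s)^2s = 4s^3
s^3 = 1.7 × 10^-11 / 4, so s = 1.62 x 10^-4 M
[C2O4^2-] = s = 1.6 × 10^-4 M

[C2O4^2-] ≈ 1.6 × 10^-4 M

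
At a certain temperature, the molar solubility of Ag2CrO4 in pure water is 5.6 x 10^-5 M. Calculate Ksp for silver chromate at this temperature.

Ag2CrO4(s) ⇌ 2 Ag^+(aq) + CrO4^2-(aq)
With molar solubility s: [Ag^+] = 2s, [CrO4^2-] = s.
Ksp = [Ag^+]^2[CrO4^2-]
So Ksp = (2s)^2 × s = 4s^3
With s = 5.6 x 10^-5: Ksp = 7.0 × 10^-13

Ksp = 7.0e-13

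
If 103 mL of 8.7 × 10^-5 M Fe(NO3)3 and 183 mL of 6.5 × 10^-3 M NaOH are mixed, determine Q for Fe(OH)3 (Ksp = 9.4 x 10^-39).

Q ≈ 2.3 × 10^-12

Total volume = 103 + 183 = 286 mL.
[Fe^3+] = 8.7 × 10^-5 × (103/286) = 3.13 × 10^-5 M
[OH^-] = 6.5 x 10^-3 × (183/286) = 4.16 × 10^-3 M
Fe(OH)3(s) ⇌ Fe^3+ + 3 OH^-, so Q = [Fe^3+][OH^-]^3
Q = (3.13 x 10^-5)(4.16 x 10^-3)^3 = 2.3 x 10^-12
Q > Ksp, so Fe(OH)3 will precipitate.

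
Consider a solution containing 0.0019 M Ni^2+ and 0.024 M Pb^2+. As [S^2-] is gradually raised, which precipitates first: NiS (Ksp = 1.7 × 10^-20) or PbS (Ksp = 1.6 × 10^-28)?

PbS

Precipitation of each salt starts when its ion product equals its Ksp.
For NiS: 1.7 × 10^-20 = 0.0019 × [S^2-]  ⇒  [S^2-] = 8.9 × 10^-18 M.
For PbS: 1.6 × 10^-28 = 0.024 × [S^2-]  ⇒  [S^2-] = 6.7 x 10^-27 M.
The salt with the lower threshold [S^2-] precipitates first: PbS.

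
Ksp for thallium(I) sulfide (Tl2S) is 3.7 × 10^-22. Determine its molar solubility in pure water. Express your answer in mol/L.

4.5e-8 M

Tl2S(s) ⇌ 2 Tl^+(aq) + S^2-(aq)
Ksp = [Tl^+]^2[S^2-]
If s mol/L of Tl2S dissolves, [Tl^+] = 2s and [S^2-] = s.
Substituting: Ksp = (2s)^2s = 4s^3
s^3 = 3.7 × 10^-22 / 4, so s = 4.5 × 10^-8 M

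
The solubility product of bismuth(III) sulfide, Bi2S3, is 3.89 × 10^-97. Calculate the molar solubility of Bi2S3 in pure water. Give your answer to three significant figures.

Bi2S3(s) <=> 2 Bi^3+(aq) + 3 S^2-(aq)
Ksp = [Bi^3+]^2[S^2-]^3
For each mole of Bi2S3 that dissolves: [Bi^3+] = 2s, [S^2-] = 3s.
So Ksp = (2s)^2 × (3s)^3 = 108s^5
Solving, s = (3.89 × 10^-97/108)^(1/5) = 2.05 × 10^-20 M

s = 2.05 × 10^-20 M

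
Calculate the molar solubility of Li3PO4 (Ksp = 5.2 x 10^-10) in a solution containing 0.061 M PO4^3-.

Li3PO4(s) <=> 3 Li^+ + PO4^3-
Ksp = [Li^+]^3[PO4^3-]
Let s = moles of Li3PO4 that dissolve per litre. [Li^+] = 3s, [PO4^3-] = 0.061 + s ≈ 0.061 (Ksp is small, so little additional dissolves).
Ksp ≈ (3s)^3 × 0.061
s = 6.8 x 10^-4 M
Check: s = 6.8 x 10^-4 ≪ 0.061, so the approximation is valid.

6.8e-4 M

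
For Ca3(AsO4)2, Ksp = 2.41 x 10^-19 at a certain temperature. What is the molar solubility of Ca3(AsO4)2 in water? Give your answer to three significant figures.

7.41 × 10^-5 M

Ca3(AsO4)2(s) <=> 3 Ca^2+ + 2 AsO4^3-
Ksp = [Ca^2+]^3[AsO4^3-]^2
For each mole of Ca3(AsO4)2 that dissolves: [Ca^2+] = 3s, [AsO4^3-] = 2s.
Ksp = (3s)^3(2s)^2 = 108s^5
s^5 = 2.41 x 10^-19 / 108, so s = 7.41 x 10^-5 M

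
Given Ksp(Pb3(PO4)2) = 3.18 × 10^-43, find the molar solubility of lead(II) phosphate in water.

Pb3(PO4)2(s) ⇌ 3 Pb^2+ + 2 PO4^3-
Ksp = [Pb^2+]^3[PO4^3-]^2
For each mole of Pb3(PO4)2 that dissolves: [Pb^2+] = 3s, [PO4^3-] = 2s.
Ksp = (3s)^3(2s)^2 = 108s^5
Solving, s = (3.18 × 10^-43/108)^(1/5) = 1.24 x 10^-9 M

s = 1.24 × 10^-9 M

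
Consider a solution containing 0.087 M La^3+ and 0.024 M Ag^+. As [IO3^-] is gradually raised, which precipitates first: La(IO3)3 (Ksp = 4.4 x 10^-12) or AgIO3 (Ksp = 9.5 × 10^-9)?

AgIO3

Precipitation of each salt starts when its ion product equals its Ksp.
For La(IO3)3: 4.4 x 10^-12 = 0.087 × [IO3^-]^3  ⇒  [IO3^-] = 3.7 x 10^-4 M.
For AgIO3: 9.5 × 10^-9 = 0.024 × [IO3^-]  ⇒  [IO3^-] = 4.0 × 10^-7 M.
The salt with the lower threshold [IO3^-] precipitates first: AgIO3.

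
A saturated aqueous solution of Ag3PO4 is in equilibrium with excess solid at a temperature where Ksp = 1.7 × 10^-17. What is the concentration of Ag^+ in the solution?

[Ag^+] ≈ 8.5 × 10^-5 M

Ag3PO4(s) ⇌ 3 Ag^+ + PO4^3-
Ksp = [Ag^+]^3[PO4^3-]
For each mole of Ag3PO4 that dissolves: [Ag^+] = 3s, [PO4^3-] = s.
Ksp = (3s)^3s = 27s^4
s^4 = 1.7 × 10^-17 / 27, so s = 2.82 × 10^-5 M
[Ag^+] = 3s = 8.5 × 10^-5 M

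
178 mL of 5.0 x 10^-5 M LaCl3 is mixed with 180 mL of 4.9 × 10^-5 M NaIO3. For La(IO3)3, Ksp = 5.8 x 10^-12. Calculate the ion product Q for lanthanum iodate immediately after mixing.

Total volume = 178 + 180 = 358 mL.
[La^3+] = 5.0 × 10^-5 × (178/358) = 2.49 × 10^-5 M
[IO3^-] = 4.9 x 10^-5 × (180/358) = 2.46 × 10^-5 M
La(IO3)3(s) ⇌ La^3+ + 3 IO3^-, so Q = [La^3+][IO3^-]^3
Q = (2.49 × 10^-5)(2.46 × 10^-5)^3 = 3.7 × 10^-19
Q < Ksp, so no precipitate of La(IO3)3 forms.

Q = 3.7e-19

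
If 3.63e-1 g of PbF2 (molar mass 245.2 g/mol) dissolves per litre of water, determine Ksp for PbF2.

Ksp = 1.30 × 10^-8

Molar solubility s = (3.63 × 10^-1 g/L) / (245.2 g/mol) = 1.480 x 10^-3 M.
PbF2(s) ⇌ Pb^2+(aq) + 2 F^-(aq)
For each mole of PbF2 that dissolves: [Pb^2+] = s, [F^-] = 2s.
Ksp = [Pb^2+][F^-]^2
So Ksp = s × (2s)^2 = 4s^3
With s = 1.480 × 10^-3: Ksp = 1.30 × 10^-8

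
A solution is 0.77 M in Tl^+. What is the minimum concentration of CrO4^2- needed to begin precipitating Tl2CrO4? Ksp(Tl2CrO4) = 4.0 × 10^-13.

Tl2CrO4(s) ⇌ 2 Tl^+(aq) + CrO4^2-(aq)
Ksp = [Tl^+]^2[CrO4^2-]
Precipitation begins when Q = Ksp. With [Tl^+] = 0.77 M:
4.0 × 10^-13 = (0.77)^2 × [CrO4^2-]
[CrO4^2-] = (4.0 × 10^-13 / 5.93 x 10^-1) = 6.7 x 10^-13 M

6.7 × 10^-13 M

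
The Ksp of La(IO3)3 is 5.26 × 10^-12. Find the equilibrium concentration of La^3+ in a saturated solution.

La(IO3)3(s) <=> La^3+(aq) + 3 IO3^-(aq)
Ksp = [La^3+][IO3^-]^3
Let s = molar solubility. Then [La^3+] = s and [IO3^-] = 3s.
Ksp = s(3s)^3 = 27s^4
s^4 = 5.26 × 10^-12 / 27, so s = 6.644 x 10^-4 M
[La^3+] = s = 6.64 × 10^-4 M

6.64 × 10^-4 M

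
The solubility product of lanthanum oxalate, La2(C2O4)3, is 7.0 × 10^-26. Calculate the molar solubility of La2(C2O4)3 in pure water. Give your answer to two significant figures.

3.7 × 10^-6 M

La2(C2O4)3(s) ⇌ 2 La^3+ + 3 C2O4^2-
Ksp = [La^3+]^2[C2O4^2-]^3
Let s = molar solubility. Then [La^3+] = 2s and [C2O4^2-] = 3s.
So Ksp = (2s)^2 × (3s)^3 = 108s^5
s = (7.0 × 10^-26 / 108)^(1/5) = 3.7 × 10^-6 M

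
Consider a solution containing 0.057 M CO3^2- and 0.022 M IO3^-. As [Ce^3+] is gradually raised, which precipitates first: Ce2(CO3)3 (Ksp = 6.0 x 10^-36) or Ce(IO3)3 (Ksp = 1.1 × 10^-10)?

Ce2(CO3)3

Precipitation of each salt starts when its ion product equals its Ksp.
For Ce2(CO3)3: 6.0 x 10^-36 = (0.057)^3 × [Ce^3+]^2  ⇒  [Ce^3+] = 1.8 × 10^-16 M.
For Ce(IO3)3: 1.1 × 10^-10 = (0.022)^3 × [Ce^3+]  ⇒  [Ce^3+] = 1.0 × 10^-5 M.
The salt with the lower threshold [Ce^3+] precipitates first: Ce2(CO3)3.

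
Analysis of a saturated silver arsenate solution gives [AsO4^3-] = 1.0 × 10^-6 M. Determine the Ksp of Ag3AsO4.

Ksp = 2.7 × 10^-23

Ag3AsO4(s) ⇌ 3 Ag^+(aq) + AsO4^3-(aq)
Stoichiometry gives [Ag^+] = (3/1)[AsO4^3-] = 3.00 × 10^-6 M.
Ksp = [Ag^+]^3[AsO4^3-]
Ksp = (3.00 × 10^-6)^3 × 1.0 × 10^-6 = 2.7 x 10^-23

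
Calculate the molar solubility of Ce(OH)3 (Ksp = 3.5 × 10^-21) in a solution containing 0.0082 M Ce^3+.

s = 2.5 x 10^-7 M

Ce(OH)3(s) ⇌ Ce^3+ + 3 OH^-
Ksp = [Ce^3+][OH^-]^3
Let s = moles of Ce(OH)3 that dissolve per litre. [Ce^3+] = 0.0082 + s ≈ 0.0082, [OH^-] = 3s (Ksp is small, so little additional dissolves).
Ksp ≈ 0.0082 × (3s)^3
s = 2.5 × 10^-7 M
Check: s = 2.5 × 10^-7 ≪ 0.0082, so the approximation is valid.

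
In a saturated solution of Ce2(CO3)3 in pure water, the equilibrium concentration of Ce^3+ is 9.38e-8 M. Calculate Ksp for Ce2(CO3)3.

Ksp = 2.45 x 10^-35

Ce2(CO3)3(s) ⇌ 2 Ce^3+(aq) + 3 CO3^2-(aq)
Stoichiometry gives [CO3^2-] = (3/2)[Ce^3+] = 1.407 × 10^-7 M.
Ksp = [Ce^3+]^2[CO3^2-]^3
Ksp = (9.38 × 10^-8)^2 × (1.407 × 10^-7)^3 = 2.45 × 10^-35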